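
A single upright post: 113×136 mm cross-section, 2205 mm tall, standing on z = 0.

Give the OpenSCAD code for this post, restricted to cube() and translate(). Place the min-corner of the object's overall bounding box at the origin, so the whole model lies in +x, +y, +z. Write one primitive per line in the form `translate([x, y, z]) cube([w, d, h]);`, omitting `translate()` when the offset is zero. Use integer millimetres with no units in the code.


cube([113, 136, 2205]);


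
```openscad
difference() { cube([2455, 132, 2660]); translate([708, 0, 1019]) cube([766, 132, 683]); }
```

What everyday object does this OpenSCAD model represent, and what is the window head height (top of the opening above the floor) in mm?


A wall with a window opening. The window head height is 1702 mm.

A wall with a rectangular opening subtracted — a window. Sill at z = 1019, opening 683 mm tall, so the head is at 1019 + 683 = 1702 mm.


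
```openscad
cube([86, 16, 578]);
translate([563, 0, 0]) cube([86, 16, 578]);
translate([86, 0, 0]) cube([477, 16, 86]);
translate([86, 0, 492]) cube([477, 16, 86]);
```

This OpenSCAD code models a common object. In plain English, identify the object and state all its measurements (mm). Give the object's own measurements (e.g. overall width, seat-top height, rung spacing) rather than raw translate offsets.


A rectangular picture frame lying in the x–z plane (depth along y). The opening is 477 mm wide (x) by 406 mm tall (z), surrounded by a border 86 mm wide on all four sides. The frame is 16 mm deep and is made of two full-height vertical stiles with two horizontal rails fitted between them.


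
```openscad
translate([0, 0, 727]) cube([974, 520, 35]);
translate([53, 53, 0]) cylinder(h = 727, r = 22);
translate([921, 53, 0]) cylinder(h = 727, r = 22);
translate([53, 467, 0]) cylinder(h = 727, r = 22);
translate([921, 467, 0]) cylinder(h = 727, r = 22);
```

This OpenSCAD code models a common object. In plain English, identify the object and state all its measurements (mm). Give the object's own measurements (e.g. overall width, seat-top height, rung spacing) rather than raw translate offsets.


A rectangular dining table. The top is 974×520×35 mm with its upper surface at z = 762 mm. It stands on four round legs of 44 mm diameter, each leg's bounding box inset 31 mm from the nearest pair of top edges, running from the floor to the underside of the top.


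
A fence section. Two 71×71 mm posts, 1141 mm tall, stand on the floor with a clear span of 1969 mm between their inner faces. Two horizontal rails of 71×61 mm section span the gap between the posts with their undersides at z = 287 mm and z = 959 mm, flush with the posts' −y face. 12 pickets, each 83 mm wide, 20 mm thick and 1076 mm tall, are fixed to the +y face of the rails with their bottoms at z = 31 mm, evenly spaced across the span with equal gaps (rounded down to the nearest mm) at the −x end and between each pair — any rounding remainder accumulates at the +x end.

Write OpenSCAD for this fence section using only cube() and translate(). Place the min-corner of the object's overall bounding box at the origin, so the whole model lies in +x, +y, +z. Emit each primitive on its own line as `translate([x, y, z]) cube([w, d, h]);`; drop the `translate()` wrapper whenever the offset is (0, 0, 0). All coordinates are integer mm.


cube([71, 71, 1141]);
translate([2040, 0, 0]) cube([71, 71, 1141]);
translate([71, 0, 287]) cube([1969, 71, 61]);
translate([71, 0, 959]) cube([1969, 71, 61]);
translate([145, 71, 31]) cube([83, 20, 1076]);
translate([302, 71, 31]) cube([83, 20, 1076]);
translate([459, 71, 31]) cube([83, 20, 1076]);
translate([616, 71, 31]) cube([83, 20, 1076]);
translate([773, 71, 31]) cube([83, 20, 1076]);
translate([930, 71, 31]) cube([83, 20, 1076]);
translate([1087, 71, 31]) cube([83, 20, 1076]);
translate([1244, 71, 31]) cube([83, 20, 1076]);
translate([1401, 71, 31]) cube([83, 20, 1076]);
translate([1558, 71, 31]) cube([83, 20, 1076]);
translate([1715, 71, 31]) cube([83, 20, 1076]);
translate([1872, 71, 31]) cube([83, 20, 1076]);


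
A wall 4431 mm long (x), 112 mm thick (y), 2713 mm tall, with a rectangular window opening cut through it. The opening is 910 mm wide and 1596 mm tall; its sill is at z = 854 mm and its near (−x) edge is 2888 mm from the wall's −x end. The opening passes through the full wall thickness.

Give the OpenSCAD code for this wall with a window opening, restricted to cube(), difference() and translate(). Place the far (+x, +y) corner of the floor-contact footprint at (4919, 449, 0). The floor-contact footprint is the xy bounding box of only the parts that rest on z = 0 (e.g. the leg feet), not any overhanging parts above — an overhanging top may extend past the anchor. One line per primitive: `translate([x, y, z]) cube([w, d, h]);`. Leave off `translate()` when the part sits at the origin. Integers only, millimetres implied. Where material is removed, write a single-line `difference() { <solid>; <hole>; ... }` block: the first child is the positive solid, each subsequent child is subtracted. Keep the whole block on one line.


difference() { translate([488, 337, 0]) cube([4431, 112, 2713]); translate([3376, 337, 854]) cube([910, 112, 1596]); }


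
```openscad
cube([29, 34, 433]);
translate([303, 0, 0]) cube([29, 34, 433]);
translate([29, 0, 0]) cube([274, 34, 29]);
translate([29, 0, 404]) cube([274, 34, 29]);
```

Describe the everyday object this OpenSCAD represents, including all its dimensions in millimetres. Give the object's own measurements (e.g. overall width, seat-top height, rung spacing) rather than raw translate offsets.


A rectangular picture frame lying in the x–z plane (depth along y). The opening is 274 mm wide (x) by 375 mm tall (z), surrounded by a border 29 mm wide on all four sides. The frame is 34 mm deep and is made of two full-height vertical stiles with two horizontal rails fitted between them.


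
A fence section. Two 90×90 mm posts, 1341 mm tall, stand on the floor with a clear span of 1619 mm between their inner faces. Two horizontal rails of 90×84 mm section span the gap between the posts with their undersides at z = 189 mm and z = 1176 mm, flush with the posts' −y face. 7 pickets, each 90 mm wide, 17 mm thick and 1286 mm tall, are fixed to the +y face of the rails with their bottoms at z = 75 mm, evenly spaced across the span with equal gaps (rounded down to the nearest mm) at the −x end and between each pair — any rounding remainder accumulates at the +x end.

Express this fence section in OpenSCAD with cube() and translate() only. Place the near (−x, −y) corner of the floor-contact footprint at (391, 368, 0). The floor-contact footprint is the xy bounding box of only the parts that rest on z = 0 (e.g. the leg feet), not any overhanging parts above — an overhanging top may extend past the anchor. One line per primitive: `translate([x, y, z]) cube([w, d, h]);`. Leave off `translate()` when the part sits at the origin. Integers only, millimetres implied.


translate([391, 368, 0]) cube([90, 90, 1341]);
translate([2100, 368, 0]) cube([90, 90, 1341]);
translate([481, 368, 189]) cube([1619, 90, 84]);
translate([481, 368, 1176]) cube([1619, 90, 84]);
translate([604, 458, 75]) cube([90, 17, 1286]);
translate([817, 458, 75]) cube([90, 17, 1286]);
translate([1030, 458, 75]) cube([90, 17, 1286]);
translate([1243, 458, 75]) cube([90, 17, 1286]);
translate([1456, 458, 75]) cube([90, 17, 1286]);
translate([1669, 458, 75]) cube([90, 17, 1286]);
translate([1882, 458, 75]) cube([90, 17, 1286]);


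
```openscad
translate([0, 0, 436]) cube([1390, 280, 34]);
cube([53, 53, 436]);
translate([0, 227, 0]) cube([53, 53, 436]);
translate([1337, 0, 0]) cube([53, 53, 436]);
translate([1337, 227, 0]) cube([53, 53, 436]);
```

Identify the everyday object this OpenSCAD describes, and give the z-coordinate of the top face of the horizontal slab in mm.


A bench. The seat-top height is 470 mm.

A long slab on four corner posts — a bench. The slab sits at z = 436 with thickness 34, so the top is 436 + 34 = 470 mm.


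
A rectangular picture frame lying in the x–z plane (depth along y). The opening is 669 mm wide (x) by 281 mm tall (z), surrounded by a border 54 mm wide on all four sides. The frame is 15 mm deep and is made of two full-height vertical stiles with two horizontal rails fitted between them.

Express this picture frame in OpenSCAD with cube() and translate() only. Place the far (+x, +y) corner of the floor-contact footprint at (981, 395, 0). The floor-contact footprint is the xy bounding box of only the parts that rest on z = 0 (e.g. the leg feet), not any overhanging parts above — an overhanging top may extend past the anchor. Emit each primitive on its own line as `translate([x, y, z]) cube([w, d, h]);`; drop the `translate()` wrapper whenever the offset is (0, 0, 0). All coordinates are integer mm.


translate([204, 380, 0]) cube([54, 15, 389]);
translate([927, 380, 0]) cube([54, 15, 389]);
translate([258, 380, 0]) cube([669, 15, 54]);
translate([258, 380, 335]) cube([669, 15, 54]);


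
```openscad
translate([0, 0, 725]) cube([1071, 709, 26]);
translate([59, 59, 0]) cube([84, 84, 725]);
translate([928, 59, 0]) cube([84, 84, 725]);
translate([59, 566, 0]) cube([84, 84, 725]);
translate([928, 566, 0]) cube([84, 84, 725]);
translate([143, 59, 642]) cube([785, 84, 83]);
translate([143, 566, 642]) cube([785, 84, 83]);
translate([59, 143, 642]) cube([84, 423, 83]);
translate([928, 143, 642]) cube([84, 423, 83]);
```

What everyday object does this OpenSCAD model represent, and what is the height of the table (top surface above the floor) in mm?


A table. The table height is 751 mm.

A 1071×709×26 slab sits at z = 725 on four 84 mm square posts — a table. The top surface is at 725 + 26 = 751 mm.


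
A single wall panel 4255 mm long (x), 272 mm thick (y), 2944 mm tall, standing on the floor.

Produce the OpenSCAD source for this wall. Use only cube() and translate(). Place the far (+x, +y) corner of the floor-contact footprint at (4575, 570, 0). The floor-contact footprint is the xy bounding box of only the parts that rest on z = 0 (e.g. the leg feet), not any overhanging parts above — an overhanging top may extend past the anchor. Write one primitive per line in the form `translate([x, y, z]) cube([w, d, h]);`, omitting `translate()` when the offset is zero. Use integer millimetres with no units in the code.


translate([320, 298, 0]) cube([4255, 272, 2944]);


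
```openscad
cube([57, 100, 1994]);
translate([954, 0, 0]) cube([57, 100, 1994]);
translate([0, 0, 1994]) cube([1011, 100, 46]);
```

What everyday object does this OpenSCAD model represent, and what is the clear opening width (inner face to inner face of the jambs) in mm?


A door frame. The clear opening width is 897 mm.

Two 1994 mm tall posts with a header on top — a door frame. The left jamb is 57 mm wide at x = 0; the right jamb starts at x = 954. The clear opening is 954 − 57 = 897 mm.


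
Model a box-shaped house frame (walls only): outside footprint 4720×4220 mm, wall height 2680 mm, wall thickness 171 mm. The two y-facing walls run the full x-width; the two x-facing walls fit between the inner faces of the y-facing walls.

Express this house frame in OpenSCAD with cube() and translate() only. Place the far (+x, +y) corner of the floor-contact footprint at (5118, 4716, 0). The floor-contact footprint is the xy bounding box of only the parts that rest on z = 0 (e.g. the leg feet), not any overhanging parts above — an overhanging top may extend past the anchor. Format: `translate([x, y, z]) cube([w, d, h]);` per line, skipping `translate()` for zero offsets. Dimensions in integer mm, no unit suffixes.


translate([398, 496, 0]) cube([4720, 171, 2680]);
translate([398, 4545, 0]) cube([4720, 171, 2680]);
translate([398, 667, 0]) cube([171, 3878, 2680]);
translate([4947, 667, 0]) cube([171, 3878, 2680]);


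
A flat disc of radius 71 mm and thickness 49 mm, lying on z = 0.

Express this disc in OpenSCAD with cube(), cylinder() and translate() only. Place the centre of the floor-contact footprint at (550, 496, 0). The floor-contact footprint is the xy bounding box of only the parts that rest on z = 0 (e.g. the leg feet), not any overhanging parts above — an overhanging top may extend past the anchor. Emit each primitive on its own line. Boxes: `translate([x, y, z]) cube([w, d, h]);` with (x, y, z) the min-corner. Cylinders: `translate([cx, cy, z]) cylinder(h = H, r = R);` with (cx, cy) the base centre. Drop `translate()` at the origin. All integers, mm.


translate([550, 496, 0]) cylinder(h = 49, r = 71);


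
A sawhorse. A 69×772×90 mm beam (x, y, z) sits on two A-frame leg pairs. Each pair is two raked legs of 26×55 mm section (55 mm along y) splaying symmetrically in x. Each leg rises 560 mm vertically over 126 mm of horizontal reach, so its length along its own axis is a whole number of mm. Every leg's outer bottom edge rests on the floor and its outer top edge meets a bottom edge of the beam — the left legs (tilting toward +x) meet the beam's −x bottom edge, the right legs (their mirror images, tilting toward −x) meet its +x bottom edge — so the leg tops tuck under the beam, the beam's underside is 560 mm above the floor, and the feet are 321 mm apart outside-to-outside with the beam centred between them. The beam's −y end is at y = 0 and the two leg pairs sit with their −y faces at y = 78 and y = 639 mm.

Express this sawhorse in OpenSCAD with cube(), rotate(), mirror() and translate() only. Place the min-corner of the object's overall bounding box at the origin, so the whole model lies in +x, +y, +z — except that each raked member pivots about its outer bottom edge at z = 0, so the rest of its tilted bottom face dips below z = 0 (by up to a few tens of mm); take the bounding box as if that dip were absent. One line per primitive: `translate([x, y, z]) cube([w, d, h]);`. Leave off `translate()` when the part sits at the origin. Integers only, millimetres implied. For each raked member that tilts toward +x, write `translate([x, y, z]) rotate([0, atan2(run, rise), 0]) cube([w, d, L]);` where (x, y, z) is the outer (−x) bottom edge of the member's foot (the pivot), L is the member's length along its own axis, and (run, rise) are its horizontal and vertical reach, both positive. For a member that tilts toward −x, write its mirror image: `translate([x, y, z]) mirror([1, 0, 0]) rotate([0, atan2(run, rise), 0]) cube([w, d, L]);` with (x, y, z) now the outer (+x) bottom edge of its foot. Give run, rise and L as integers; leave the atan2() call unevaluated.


// leg length = √(126² + 560²) = 574
// right-leg outer foot x = 2·126 + 69 = 321
// beam min-corner = (126, 0, 560)
translate([126, 0, 560]) cube([69, 772, 90]);
translate([0, 78, 0]) rotate([0, atan2(126, 560), 0]) cube([26, 55, 574]);
translate([321, 78, 0]) mirror([1, 0, 0]) rotate([0, atan2(126, 560), 0]) cube([26, 55, 574]);
translate([0, 639, 0]) rotate([0, atan2(126, 560), 0]) cube([26, 55, 574]);
translate([321, 639, 0]) mirror([1, 0, 0]) rotate([0, atan2(126, 560), 0]) cube([26, 55, 574]);


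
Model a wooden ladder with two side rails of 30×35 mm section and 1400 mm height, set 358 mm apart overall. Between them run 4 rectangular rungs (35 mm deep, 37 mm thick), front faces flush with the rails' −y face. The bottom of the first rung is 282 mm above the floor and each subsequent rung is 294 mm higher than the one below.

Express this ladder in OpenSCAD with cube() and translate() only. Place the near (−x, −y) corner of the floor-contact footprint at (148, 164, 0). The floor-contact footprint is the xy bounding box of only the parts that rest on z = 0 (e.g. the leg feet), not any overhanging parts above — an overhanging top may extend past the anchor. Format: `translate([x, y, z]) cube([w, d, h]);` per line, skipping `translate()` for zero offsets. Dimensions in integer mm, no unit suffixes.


// rung span = 358 - 2*30 = 298
// rung[k] z = 282 + k*294
translate([148, 164, 0]) cube([30, 35, 1400]);
translate([476, 164, 0]) cube([30, 35, 1400]);
translate([178, 164, 282]) cube([298, 35, 37]);
translate([178, 164, 576]) cube([298, 35, 37]);
translate([178, 164, 870]) cube([298, 35, 37]);
translate([178, 164, 1164]) cube([298, 35, 37]);


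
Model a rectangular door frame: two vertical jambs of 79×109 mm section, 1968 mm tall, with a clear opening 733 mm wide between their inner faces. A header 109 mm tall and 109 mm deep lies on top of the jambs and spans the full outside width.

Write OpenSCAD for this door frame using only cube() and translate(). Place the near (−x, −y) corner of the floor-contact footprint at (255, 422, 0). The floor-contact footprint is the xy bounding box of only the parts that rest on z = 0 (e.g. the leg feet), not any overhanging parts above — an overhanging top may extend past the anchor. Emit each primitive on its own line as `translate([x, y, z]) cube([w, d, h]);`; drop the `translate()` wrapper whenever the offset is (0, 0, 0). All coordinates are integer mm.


translate([255, 422, 0]) cube([79, 109, 1968]);
translate([1067, 422, 0]) cube([79, 109, 1968]);
translate([255, 422, 1968]) cube([891, 109, 109]);


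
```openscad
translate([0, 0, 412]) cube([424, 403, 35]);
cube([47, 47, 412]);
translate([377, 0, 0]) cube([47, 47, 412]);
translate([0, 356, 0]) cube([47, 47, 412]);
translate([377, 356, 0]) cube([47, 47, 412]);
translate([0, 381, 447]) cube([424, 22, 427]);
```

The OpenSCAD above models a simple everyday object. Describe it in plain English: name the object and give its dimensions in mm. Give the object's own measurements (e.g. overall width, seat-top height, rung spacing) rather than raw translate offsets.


A chair. The seat is a 424×403×35 mm slab with its top at z = 447 mm, on four 47×47 mm corner legs (flush with the seat edges, standing on z = 0). A flat backrest 22 mm thick, 427 mm tall, spans the full seat width and rises from the seat top along its +y edge, rear face flush with the rear of the seat.


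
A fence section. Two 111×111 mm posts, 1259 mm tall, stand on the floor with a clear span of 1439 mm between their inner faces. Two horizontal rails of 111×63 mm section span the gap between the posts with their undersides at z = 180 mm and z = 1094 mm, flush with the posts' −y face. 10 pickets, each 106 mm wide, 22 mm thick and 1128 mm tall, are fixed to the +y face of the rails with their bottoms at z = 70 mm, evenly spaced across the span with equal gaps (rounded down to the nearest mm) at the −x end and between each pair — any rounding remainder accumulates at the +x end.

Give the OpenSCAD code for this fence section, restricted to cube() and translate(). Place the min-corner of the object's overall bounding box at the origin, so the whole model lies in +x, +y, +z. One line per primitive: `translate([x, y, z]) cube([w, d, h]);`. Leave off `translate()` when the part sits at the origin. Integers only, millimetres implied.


cube([111, 111, 1259]);
translate([1550, 0, 0]) cube([111, 111, 1259]);
translate([111, 0, 180]) cube([1439, 111, 63]);
translate([111, 0, 1094]) cube([1439, 111, 63]);
translate([145, 111, 70]) cube([106, 22, 1128]);
translate([285, 111, 70]) cube([106, 22, 1128]);
translate([425, 111, 70]) cube([106, 22, 1128]);
translate([565, 111, 70]) cube([106, 22, 1128]);
translate([705, 111, 70]) cube([106, 22, 1128]);
translate([845, 111, 70]) cube([106, 22, 1128]);
translate([985, 111, 70]) cube([106, 22, 1128]);
translate([1125, 111, 70]) cube([106, 22, 1128]);
translate([1265, 111, 70]) cube([106, 22, 1128]);
translate([1405, 111, 70]) cube([106, 22, 1128]);


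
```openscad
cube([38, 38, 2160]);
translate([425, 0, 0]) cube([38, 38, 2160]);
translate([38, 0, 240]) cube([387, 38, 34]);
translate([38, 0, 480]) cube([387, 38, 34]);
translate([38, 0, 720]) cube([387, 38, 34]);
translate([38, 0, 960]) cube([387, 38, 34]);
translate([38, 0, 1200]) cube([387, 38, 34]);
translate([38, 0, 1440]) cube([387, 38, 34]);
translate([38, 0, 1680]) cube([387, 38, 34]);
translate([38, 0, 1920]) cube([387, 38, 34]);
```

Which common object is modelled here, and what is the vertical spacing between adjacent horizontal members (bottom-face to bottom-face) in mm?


A ladder. The rung spacing is 240 mm.

Two tall 38×38 posts with 8 short bars between them — a ladder. Adjacent rungs sit at z = 240 and z = 480, so the spacing is 480 − 240 = 240 mm.


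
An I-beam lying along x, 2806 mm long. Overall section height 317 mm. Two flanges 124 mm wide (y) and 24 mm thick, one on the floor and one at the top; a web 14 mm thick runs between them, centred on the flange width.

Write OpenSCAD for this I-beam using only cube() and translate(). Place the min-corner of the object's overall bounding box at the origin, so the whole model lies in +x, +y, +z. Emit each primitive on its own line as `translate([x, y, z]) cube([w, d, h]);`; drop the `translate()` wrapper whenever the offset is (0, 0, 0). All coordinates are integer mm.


cube([2806, 124, 24]);
translate([0, 55, 24]) cube([2806, 14, 269]);
translate([0, 0, 293]) cube([2806, 124, 24]);


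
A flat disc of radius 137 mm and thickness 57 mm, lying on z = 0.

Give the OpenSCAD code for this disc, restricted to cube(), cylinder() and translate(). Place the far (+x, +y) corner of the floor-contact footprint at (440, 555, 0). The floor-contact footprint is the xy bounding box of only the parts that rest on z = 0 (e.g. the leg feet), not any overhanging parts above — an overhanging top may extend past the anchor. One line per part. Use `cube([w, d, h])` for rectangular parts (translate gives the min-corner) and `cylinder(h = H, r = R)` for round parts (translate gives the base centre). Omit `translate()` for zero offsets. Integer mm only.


translate([303, 418, 0]) cylinder(h = 57, r = 137);


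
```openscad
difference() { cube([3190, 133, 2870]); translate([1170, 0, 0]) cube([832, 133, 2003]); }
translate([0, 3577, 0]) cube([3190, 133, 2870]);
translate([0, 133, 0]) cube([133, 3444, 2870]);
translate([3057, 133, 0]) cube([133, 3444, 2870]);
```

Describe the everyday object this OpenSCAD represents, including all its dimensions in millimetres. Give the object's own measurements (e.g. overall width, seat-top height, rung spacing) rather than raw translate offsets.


A single room: four walls, each 2870 mm tall and 133 mm thick, enclosing an outside footprint 3190×3710 mm (x × y), no floor or roof. The front and back walls (−y and +y sides) run the full x-width; the side walls fit between their inner faces. A door opening 832 mm wide and 2003 mm tall is cut through the front wall from the floor up, its −x edge 1170 mm from the wall's −x end.


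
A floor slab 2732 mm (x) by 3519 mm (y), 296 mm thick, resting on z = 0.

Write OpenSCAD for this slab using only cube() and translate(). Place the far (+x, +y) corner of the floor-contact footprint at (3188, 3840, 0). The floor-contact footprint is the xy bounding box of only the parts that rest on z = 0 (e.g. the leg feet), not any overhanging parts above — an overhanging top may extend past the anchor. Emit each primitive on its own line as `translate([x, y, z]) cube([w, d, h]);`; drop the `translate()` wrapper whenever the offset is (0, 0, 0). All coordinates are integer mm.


translate([456, 321, 0]) cube([2732, 3519, 296]);


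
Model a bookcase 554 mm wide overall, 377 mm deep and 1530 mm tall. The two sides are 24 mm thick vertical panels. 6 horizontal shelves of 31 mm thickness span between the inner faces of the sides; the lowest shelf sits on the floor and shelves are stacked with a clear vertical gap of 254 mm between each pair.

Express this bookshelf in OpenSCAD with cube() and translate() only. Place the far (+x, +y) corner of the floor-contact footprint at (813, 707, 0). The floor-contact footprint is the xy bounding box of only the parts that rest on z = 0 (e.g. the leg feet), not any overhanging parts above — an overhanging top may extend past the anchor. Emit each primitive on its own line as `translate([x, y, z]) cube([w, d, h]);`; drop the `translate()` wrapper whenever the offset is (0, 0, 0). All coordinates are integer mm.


translate([259, 330, 0]) cube([24, 377, 1530]);
translate([789, 330, 0]) cube([24, 377, 1530]);
translate([283, 330, 0]) cube([506, 377, 31]);
translate([283, 330, 285]) cube([506, 377, 31]);
translate([283, 330, 570]) cube([506, 377, 31]);
translate([283, 330, 855]) cube([506, 377, 31]);
translate([283, 330, 1140]) cube([506, 377, 31]);
translate([283, 330, 1425]) cube([506, 377, 31]);


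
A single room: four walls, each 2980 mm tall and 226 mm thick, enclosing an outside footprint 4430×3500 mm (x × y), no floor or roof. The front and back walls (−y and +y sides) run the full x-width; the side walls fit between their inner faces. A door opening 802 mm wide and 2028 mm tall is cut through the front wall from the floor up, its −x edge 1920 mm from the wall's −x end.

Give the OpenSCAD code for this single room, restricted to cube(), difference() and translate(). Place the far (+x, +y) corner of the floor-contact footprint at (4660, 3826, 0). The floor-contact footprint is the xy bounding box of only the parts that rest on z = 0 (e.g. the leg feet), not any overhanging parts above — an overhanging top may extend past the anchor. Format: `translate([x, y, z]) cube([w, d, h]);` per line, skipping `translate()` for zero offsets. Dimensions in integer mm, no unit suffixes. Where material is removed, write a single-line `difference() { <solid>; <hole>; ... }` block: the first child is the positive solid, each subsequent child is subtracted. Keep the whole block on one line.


difference() { translate([230, 326, 0]) cube([4430, 226, 2980]); translate([2150, 326, 0]) cube([802, 226, 2028]); }
translate([230, 3600, 0]) cube([4430, 226, 2980]);
translate([230, 552, 0]) cube([226, 3048, 2980]);
translate([4434, 552, 0]) cube([226, 3048, 2980]);


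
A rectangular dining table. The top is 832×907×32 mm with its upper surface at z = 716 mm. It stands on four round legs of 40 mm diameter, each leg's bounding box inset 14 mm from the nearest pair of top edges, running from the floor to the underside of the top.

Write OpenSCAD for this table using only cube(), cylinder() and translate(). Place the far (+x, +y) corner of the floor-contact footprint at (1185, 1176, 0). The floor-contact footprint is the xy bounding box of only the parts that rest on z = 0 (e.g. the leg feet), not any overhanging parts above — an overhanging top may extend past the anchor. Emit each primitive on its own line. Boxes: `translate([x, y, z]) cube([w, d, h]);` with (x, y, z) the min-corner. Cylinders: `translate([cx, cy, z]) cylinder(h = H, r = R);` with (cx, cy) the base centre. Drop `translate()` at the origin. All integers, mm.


translate([367, 283, 684]) cube([832, 907, 32]);
translate([401, 317, 0]) cylinder(h = 684, r = 20);
translate([1165, 317, 0]) cylinder(h = 684, r = 20);
translate([401, 1156, 0]) cylinder(h = 684, r = 20);
translate([1165, 1156, 0]) cylinder(h = 684, r = 20);


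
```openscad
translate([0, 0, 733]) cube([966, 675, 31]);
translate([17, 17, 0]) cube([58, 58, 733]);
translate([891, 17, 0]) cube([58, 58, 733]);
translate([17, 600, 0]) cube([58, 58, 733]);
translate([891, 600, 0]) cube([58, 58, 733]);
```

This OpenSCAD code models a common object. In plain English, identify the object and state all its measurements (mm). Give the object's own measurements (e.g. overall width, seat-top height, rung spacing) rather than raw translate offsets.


A rectangular dining table. The top is 966×675×31 mm with its upper surface at z = 764 mm. It stands on four 58×58 mm square legs, each inset 17 mm from the nearest pair of top edges, running from the floor to the underside of the top.


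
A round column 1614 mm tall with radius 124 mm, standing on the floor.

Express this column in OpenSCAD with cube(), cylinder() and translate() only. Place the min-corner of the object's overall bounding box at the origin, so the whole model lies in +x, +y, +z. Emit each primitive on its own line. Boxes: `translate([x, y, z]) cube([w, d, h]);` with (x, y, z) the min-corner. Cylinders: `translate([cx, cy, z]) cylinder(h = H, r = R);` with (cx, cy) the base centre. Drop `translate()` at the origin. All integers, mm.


translate([124, 124, 0]) cylinder(h = 1614, r = 124);


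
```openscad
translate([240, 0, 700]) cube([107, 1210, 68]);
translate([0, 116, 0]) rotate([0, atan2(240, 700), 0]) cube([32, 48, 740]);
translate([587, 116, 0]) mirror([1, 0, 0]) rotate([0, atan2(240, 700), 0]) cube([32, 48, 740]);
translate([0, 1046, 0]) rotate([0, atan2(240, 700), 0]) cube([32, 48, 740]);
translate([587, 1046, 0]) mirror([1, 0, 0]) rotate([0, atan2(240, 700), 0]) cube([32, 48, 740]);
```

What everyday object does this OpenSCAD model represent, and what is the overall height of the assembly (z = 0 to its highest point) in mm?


A sawhorse. The overall height is 768 mm.

A beam across two mirrored pairs of raked legs — a sawhorse. The beam's underside is at z = 700 (matching the legs' vertical rise in atan2(240, 700)) and the beam is 68 mm tall, so its top is at 700 + 68 = 768 mm. The raked legs top out at the beam's underside, so that is the highest point.


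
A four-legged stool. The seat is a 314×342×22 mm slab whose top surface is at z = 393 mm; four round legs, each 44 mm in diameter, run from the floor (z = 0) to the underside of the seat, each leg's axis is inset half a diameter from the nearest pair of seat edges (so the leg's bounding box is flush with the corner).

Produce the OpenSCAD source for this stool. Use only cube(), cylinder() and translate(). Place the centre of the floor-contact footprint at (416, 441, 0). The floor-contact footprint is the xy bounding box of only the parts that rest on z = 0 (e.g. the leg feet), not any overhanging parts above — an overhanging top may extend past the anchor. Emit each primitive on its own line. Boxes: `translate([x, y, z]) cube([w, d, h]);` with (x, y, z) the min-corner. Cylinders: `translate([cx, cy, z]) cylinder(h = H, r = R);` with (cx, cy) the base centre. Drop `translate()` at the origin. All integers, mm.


translate([259, 270, 371]) cube([314, 342, 22]);
translate([281, 292, 0]) cylinder(h = 371, r = 22);
translate([551, 292, 0]) cylinder(h = 371, r = 22);
translate([281, 590, 0]) cylinder(h = 371, r = 22);
translate([551, 590, 0]) cylinder(h = 371, r = 22);


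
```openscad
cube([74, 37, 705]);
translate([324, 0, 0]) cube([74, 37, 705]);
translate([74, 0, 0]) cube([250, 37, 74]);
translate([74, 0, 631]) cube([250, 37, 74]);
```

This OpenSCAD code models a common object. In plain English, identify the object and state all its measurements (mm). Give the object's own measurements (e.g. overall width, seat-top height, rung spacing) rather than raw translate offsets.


A rectangular picture frame lying in the x–z plane (depth along y). The opening is 250 mm wide (x) by 557 mm tall (z), surrounded by a border 74 mm wide on all four sides. The frame is 37 mm deep and is made of two full-height vertical stiles with two horizontal rails fitted between them.


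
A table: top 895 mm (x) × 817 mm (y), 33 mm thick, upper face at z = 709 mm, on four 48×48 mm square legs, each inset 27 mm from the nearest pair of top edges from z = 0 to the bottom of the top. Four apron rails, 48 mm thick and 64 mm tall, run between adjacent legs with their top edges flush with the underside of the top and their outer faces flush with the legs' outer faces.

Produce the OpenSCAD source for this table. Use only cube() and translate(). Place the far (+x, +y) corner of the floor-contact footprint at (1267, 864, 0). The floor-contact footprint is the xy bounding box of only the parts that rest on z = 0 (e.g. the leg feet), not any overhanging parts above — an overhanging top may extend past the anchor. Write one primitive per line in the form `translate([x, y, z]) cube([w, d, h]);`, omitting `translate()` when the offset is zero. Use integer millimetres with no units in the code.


translate([399, 74, 676]) cube([895, 817, 33]);
translate([426, 101, 0]) cube([48, 48, 676]);
translate([1219, 101, 0]) cube([48, 48, 676]);
translate([426, 816, 0]) cube([48, 48, 676]);
translate([1219, 816, 0]) cube([48, 48, 676]);
translate([474, 101, 612]) cube([745, 48, 64]);
translate([474, 816, 612]) cube([745, 48, 64]);
translate([426, 149, 612]) cube([48, 667, 64]);
translate([1219, 149, 612]) cube([48, 667, 64]);


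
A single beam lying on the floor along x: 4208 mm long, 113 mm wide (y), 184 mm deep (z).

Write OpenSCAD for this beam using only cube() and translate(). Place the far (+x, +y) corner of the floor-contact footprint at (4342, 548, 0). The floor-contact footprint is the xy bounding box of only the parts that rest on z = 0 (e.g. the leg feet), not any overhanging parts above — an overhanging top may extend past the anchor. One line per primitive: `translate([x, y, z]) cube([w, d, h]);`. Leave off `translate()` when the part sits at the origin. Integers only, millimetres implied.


translate([134, 435, 0]) cube([4208, 113, 184]);


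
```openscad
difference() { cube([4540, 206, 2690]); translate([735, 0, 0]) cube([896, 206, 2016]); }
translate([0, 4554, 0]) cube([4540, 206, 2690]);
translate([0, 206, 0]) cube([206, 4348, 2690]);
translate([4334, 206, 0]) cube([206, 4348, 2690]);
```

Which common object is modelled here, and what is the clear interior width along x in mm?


A single room. The interior width is 4128 mm.

Four walls enclosing a rectangle with a door in the front wall — a room. Outside width 4540 minus two 206 mm walls gives 4128 mm.


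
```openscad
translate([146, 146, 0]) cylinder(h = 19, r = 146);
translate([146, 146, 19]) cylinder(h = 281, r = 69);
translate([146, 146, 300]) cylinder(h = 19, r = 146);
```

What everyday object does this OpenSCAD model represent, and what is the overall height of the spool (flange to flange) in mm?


A spool. The overall height is 319 mm.

Three coaxial cylinders, large–small–large — a spool. Two 19 mm flanges and a 281 mm core give 19 + 281 + 19 = 319 mm.


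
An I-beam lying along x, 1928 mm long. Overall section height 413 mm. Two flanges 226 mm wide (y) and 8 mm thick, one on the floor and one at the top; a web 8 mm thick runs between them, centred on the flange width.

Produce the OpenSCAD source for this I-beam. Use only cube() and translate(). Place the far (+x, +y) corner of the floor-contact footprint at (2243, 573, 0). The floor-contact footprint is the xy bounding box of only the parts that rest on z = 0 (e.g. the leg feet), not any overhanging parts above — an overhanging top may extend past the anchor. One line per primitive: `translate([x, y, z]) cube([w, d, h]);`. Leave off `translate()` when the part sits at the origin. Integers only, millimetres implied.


translate([315, 347, 0]) cube([1928, 226, 8]);
translate([315, 456, 8]) cube([1928, 8, 397]);
translate([315, 347, 405]) cube([1928, 226, 8]);


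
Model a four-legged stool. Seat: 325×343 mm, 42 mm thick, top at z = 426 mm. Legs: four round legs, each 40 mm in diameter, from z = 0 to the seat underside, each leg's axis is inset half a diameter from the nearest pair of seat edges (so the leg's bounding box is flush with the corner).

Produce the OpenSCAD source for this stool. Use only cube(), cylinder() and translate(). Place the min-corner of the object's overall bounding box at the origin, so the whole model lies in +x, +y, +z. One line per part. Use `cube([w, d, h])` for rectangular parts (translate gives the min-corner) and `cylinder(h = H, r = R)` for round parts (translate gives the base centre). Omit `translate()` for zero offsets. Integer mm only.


translate([0, 0, 384]) cube([325, 343, 42]);
translate([20, 20, 0]) cylinder(h = 384, r = 20);
translate([305, 20, 0]) cylinder(h = 384, r = 20);
translate([20, 323, 0]) cylinder(h = 384, r = 20);
translate([305, 323, 0]) cylinder(h = 384, r = 20);


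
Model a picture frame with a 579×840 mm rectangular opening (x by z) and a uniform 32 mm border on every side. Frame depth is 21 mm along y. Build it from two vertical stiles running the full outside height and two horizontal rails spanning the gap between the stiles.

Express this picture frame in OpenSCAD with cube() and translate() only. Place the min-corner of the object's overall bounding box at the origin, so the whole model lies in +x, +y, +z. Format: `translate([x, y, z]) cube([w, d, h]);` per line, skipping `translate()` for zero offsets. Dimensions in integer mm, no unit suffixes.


cube([32, 21, 904]);
translate([611, 0, 0]) cube([32, 21, 904]);
translate([32, 0, 0]) cube([579, 21, 32]);
translate([32, 0, 872]) cube([579, 21, 32]);


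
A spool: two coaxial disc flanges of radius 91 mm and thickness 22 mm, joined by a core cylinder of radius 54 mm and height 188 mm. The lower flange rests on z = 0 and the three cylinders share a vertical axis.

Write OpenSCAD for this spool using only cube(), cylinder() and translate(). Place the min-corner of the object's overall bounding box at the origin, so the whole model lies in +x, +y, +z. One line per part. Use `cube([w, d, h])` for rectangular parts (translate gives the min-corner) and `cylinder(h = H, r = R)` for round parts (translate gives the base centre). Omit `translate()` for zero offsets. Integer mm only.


translate([91, 91, 0]) cylinder(h = 22, r = 91);
translate([91, 91, 22]) cylinder(h = 188, r = 54);
translate([91, 91, 210]) cylinder(h = 22, r = 91);


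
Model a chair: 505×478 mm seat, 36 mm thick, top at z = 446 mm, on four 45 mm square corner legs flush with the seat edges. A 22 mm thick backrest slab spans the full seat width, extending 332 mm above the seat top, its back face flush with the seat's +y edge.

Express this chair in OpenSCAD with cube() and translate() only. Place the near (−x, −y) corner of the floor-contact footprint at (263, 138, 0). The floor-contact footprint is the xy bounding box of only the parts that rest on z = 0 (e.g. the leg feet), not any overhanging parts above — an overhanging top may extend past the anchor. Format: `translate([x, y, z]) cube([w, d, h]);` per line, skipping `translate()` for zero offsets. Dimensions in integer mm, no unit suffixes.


translate([263, 138, 410]) cube([505, 478, 36]);
translate([263, 138, 0]) cube([45, 45, 410]);
translate([723, 138, 0]) cube([45, 45, 410]);
translate([263, 571, 0]) cube([45, 45, 410]);
translate([723, 571, 0]) cube([45, 45, 410]);
translate([263, 594, 446]) cube([505, 22, 332]);


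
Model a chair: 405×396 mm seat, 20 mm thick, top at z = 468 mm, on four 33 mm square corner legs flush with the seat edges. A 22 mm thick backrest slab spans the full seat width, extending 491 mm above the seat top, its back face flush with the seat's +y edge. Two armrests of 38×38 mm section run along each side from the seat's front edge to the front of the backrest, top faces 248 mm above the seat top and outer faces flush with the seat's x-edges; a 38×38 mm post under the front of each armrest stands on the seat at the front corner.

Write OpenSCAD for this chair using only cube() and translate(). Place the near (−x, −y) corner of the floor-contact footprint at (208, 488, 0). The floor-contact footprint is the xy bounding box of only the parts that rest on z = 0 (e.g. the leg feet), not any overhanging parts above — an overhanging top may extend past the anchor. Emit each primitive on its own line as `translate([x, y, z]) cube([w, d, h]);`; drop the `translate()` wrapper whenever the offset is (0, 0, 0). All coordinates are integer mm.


translate([208, 488, 448]) cube([405, 396, 20]);
translate([208, 488, 0]) cube([33, 33, 448]);
translate([580, 488, 0]) cube([33, 33, 448]);
translate([208, 851, 0]) cube([33, 33, 448]);
translate([580, 851, 0]) cube([33, 33, 448]);
translate([208, 862, 468]) cube([405, 22, 491]);
translate([208, 488, 678]) cube([38, 374, 38]);
translate([575, 488, 678]) cube([38, 374, 38]);
translate([208, 488, 468]) cube([38, 38, 210]);
translate([575, 488, 468]) cube([38, 38, 210]);


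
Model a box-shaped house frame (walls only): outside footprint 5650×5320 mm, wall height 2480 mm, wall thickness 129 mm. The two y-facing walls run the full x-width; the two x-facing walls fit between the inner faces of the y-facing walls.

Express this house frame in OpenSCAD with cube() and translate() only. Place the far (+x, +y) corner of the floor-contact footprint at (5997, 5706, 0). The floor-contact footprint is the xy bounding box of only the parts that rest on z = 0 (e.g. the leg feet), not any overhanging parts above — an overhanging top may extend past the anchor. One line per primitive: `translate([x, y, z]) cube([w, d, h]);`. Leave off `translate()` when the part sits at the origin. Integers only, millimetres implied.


translate([347, 386, 0]) cube([5650, 129, 2480]);
translate([347, 5577, 0]) cube([5650, 129, 2480]);
translate([347, 515, 0]) cube([129, 5062, 2480]);
translate([5868, 515, 0]) cube([129, 5062, 2480]);
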